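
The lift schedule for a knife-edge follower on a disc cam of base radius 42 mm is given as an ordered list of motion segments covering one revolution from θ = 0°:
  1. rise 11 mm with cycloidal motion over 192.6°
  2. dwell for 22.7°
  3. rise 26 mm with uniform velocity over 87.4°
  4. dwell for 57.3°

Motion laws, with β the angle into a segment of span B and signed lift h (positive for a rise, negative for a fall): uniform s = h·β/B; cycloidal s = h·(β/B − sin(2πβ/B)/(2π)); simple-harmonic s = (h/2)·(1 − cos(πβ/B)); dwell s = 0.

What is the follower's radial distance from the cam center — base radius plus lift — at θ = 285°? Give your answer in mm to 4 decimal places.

seg 1 [0°–192.6°] cycloidal, h=11: full span → s += 11 → s = 11.0000
seg 2 [192.6°–215.3°] dwell: s stays 11.0000
seg 3 [215.3°–302.7°] uniform, h=26: θ=285° here. β=69.7, B=87.4. 26·69.7/87.4 = 20.7346 → s = 31.7346
radial distance = base radius + s = 42 + 31.7346 = 73.7346

73.7346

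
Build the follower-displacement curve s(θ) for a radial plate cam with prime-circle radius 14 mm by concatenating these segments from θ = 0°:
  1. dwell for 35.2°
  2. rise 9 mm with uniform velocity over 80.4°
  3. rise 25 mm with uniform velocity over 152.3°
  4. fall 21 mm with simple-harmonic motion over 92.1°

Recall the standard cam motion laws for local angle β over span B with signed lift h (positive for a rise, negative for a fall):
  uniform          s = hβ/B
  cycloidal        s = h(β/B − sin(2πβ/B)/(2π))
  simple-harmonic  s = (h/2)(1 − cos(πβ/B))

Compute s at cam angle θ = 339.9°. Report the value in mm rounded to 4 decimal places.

seg 1 [0°–35.2°] dwell: s stays 0.0000
seg 2 [35.2°–115.6°] uniform, h=9: full span → s += 9 → s = 9.0000
seg 3 [115.6°–267.9°] uniform, h=25: full span → s += 25 → s = 34.0000
seg 4 [267.9°–360°] simple-harmonic, h=-21: θ=339.9° here. β=72, B=92.1. -21/2·(1 − cos(π·0.7818)) = -18.6273 → s = 15.3727

15.3727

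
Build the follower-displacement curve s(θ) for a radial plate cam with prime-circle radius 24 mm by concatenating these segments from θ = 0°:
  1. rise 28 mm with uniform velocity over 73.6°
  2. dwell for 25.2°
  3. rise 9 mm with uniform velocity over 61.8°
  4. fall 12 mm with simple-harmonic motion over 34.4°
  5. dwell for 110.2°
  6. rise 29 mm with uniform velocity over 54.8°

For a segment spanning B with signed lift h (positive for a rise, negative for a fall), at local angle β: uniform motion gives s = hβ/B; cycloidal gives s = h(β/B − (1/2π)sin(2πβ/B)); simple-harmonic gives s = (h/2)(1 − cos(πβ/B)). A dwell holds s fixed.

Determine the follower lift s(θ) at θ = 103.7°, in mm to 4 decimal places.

seg 1 [0°–73.6°] uniform, h=28: full span → s += 28 → s = 28.0000
seg 2 [73.6°–98.8°] dwell: s stays 28.0000
seg 3 [98.8°–160.6°] uniform, h=9: θ=103.7° here. β=4.9, B=61.8. 9·4.9/61.8 = 0.7136 → s = 28.7136

28.7136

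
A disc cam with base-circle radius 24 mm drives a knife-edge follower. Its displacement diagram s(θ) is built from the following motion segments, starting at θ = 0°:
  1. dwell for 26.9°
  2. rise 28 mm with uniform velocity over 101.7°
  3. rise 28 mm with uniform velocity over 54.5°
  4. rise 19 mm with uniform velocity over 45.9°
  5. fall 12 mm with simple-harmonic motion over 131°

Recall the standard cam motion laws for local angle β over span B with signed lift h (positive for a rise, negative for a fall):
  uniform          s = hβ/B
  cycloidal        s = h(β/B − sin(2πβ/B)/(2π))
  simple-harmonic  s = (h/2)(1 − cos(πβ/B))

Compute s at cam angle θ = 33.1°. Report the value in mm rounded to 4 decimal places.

seg 1 [0°–26.9°] dwell: s stays 0.0000
seg 2 [26.9°–128.6°] uniform, h=28: θ=33.1° here. β=6.2, B=101.7. 28·6.2/101.7 = 1.7070 → s = 1.7070

1.7070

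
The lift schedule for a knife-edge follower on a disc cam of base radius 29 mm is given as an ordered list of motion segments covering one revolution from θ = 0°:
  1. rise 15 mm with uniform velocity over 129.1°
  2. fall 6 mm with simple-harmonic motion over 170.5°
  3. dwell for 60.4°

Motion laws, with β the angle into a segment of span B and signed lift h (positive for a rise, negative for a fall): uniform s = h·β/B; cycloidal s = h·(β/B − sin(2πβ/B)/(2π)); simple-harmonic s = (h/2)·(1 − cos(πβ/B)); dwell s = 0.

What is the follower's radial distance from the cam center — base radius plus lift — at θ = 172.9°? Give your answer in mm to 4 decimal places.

seg 1 [0°–129.1°] uniform, h=15: full span → s += 15 → s = 15.0000
seg 2 [129.1°–299.6°] simple-harmonic, h=-6: θ=172.9° here. β=43.8, B=170.5. -6/2·(1 − cos(π·0.2569)) = -0.9251 → s = 14.0749
radial distance = base radius + s = 29 + 14.0749 = 43.0749

43.0749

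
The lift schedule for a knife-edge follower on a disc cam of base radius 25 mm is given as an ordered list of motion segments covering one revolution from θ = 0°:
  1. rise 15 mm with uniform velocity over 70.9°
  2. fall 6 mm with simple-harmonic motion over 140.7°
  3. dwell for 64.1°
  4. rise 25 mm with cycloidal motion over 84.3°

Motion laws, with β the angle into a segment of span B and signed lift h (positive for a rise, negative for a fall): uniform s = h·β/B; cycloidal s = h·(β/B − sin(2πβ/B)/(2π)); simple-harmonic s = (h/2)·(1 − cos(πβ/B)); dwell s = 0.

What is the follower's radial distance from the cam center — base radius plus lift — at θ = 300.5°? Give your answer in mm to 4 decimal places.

seg 1 [0°–70.9°] uniform, h=15: full span → s += 15 → s = 15.0000
seg 2 [70.9°–211.6°] simple-harmonic, h=-6: full span → s += -6 → s = 9.0000
seg 3 [211.6°–275.7°] dwell: s stays 9.0000
seg 4 [275.7°–360°] cycloidal, h=25: θ=300.5° here. β=24.8, B=84.3. 25·(0.2942 − sin(2π·0.2942)/(2π)) = 3.5282 → s = 12.5282
radial distance = base radius + s = 25 + 12.5282 = 37.5282

37.5282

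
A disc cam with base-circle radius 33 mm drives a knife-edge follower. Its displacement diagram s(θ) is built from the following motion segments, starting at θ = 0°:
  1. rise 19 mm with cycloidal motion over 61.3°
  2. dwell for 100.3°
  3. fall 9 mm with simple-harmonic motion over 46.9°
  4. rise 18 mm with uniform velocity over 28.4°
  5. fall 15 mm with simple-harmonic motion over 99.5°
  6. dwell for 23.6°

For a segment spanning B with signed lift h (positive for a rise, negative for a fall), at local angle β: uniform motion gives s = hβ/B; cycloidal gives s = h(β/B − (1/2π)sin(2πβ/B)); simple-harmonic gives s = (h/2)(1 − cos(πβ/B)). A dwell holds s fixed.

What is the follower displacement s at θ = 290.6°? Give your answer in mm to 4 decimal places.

seg 1 [0°–61.3°] cycloidal, h=19: full span → s += 19 → s = 19.0000
seg 2 [61.3°–161.6°] dwell: s stays 19.0000
seg 3 [161.6°–208.5°] simple-harmonic, h=-9: full span → s += -9 → s = 10.0000
seg 4 [208.5°–236.9°] uniform, h=18: full span → s += 18 → s = 28.0000
seg 5 [236.9°–336.4°] simple-harmonic, h=-15: θ=290.6° here. β=53.7, B=99.5. -15/2·(1 − cos(π·0.5397)) = -8.4330 → s = 19.5670

19.5670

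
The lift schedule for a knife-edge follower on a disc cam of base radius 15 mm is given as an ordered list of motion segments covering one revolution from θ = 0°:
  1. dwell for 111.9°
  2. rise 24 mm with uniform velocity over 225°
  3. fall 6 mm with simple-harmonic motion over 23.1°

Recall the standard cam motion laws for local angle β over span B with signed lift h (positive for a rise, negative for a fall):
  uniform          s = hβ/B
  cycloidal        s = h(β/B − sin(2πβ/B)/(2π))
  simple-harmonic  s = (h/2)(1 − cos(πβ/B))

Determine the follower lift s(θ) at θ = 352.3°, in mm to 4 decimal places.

seg 1 [0°–111.9°] dwell: s stays 0.0000
seg 2 [111.9°–336.9°] uniform, h=24: full span → s += 24 → s = 24.0000
seg 3 [336.9°–360°] simple-harmonic, h=-6: θ=352.3° here. β=15.4, B=23.1. -6/2·(1 − cos(π·0.6667)) = -4.5000 → s = 19.5000

19.5000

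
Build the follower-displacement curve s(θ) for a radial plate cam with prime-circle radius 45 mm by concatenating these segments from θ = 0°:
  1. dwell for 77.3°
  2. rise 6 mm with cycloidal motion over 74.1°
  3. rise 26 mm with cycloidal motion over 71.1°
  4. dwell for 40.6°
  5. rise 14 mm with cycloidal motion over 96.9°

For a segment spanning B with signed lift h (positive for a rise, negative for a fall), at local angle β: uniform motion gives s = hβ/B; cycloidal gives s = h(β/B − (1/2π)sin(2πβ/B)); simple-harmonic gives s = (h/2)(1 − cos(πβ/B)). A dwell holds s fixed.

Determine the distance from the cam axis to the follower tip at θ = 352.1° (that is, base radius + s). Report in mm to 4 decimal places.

seg 1 [0°–77.3°] dwell: s stays 0.0000
seg 2 [77.3°–151.4°] cycloidal, h=6: full span → s += 6 → s = 6.0000
seg 3 [151.4°–222.5°] cycloidal, h=26: full span → s += 26 → s = 32.0000
seg 4 [222.5°–263.1°] dwell: s stays 32.0000
seg 5 [263.1°–360°] cycloidal, h=14: θ=352.1° here. β=89, B=96.9. 14·(0.9185 − sin(2π·0.9185)/(2π)) = 13.9507 → s = 45.9507
radial distance = base radius + s = 45 + 45.9507 = 90.9507

90.9507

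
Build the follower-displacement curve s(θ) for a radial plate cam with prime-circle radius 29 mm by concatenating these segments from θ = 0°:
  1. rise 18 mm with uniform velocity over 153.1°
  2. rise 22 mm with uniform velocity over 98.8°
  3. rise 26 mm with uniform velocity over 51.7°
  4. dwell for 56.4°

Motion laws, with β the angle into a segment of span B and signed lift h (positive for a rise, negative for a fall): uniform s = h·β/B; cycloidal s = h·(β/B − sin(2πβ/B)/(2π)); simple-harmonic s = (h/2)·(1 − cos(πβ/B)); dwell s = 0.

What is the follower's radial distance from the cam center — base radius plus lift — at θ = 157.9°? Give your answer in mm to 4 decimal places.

seg 1 [0°–153.1°] uniform, h=18: full span → s += 18 → s = 18.0000
seg 2 [153.1°–251.9°] uniform, h=22: θ=157.9° here. β=4.8, B=98.8. 22·4.8/98.8 = 1.0688 → s = 19.0688
radial distance = base radius + s = 29 + 19.0688 = 48.0688

48.0688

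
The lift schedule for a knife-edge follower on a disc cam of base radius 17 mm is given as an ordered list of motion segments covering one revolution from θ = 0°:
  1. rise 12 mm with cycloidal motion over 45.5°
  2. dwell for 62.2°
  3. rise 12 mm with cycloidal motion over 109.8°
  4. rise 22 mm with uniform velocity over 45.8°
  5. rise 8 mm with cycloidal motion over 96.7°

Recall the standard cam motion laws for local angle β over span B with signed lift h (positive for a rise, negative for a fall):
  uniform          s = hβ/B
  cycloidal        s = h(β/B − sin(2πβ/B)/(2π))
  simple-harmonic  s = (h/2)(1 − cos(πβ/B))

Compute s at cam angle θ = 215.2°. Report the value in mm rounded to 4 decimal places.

seg 1 [0°–45.5°] cycloidal, h=12: full span → s += 12 → s = 12.0000
seg 2 [45.5°–107.7°] dwell: s stays 12.0000
seg 3 [107.7°–217.5°] cycloidal, h=12: θ=215.2° here. β=107.5, B=109.8. 12·(0.9791 − sin(2π·0.9791)/(2π)) = 11.9993 → s = 23.9993

23.9993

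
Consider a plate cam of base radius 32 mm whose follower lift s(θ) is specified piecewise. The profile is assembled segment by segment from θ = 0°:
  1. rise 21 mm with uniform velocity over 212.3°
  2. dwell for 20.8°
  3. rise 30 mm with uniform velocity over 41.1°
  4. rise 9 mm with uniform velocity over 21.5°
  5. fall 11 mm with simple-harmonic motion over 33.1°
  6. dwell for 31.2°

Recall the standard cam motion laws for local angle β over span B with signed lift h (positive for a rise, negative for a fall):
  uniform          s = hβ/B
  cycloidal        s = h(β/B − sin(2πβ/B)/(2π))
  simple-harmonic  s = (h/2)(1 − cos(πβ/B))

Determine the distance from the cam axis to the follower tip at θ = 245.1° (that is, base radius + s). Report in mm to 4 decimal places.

seg 1 [0°–212.3°] uniform, h=21: full span → s += 21 → s = 21.0000
seg 2 [212.3°–233.1°] dwell: s stays 21.0000
seg 3 [233.1°–274.2°] uniform, h=30: θ=245.1° here. β=12, B=41.1. 30·12/41.1 = 8.7591 → s = 29.7591
radial distance = base radius + s = 32 + 29.7591 = 61.7591

61.7591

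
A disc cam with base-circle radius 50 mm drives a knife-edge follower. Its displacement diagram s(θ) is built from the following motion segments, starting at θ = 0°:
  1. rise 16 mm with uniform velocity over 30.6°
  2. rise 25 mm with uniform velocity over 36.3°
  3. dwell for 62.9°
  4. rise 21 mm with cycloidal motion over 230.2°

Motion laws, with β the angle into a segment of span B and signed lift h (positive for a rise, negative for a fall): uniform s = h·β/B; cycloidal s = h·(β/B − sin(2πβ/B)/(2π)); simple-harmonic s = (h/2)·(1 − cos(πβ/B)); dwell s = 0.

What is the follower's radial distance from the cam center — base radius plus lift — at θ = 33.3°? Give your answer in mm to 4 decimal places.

seg 1 [0°–30.6°] uniform, h=16: full span → s += 16 → s = 16.0000
seg 2 [30.6°–66.9°] uniform, h=25: θ=33.3° here. β=2.7, B=36.3. 25·2.7/36.3 = 1.8595 → s = 17.8595
radial distance = base radius + s = 50 + 17.8595 = 67.8595

67.8595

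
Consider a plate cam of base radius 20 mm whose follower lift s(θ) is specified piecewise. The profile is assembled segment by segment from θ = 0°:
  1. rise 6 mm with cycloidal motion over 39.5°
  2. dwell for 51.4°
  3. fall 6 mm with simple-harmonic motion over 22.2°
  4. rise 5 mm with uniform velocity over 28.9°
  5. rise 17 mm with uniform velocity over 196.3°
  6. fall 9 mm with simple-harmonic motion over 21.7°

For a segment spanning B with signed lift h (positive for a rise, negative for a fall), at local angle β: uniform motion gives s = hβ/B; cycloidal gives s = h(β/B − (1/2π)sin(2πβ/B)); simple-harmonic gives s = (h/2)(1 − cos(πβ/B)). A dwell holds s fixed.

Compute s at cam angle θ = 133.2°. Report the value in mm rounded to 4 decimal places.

seg 1 [0°–39.5°] cycloidal, h=6: full span → s += 6 → s = 6.0000
seg 2 [39.5°–90.9°] dwell: s stays 6.0000
seg 3 [90.9°–113.1°] simple-harmonic, h=-6: full span → s += -6 → s = 0.0000
seg 4 [113.1°–142°] uniform, h=5: θ=133.2° here. β=20.1, B=28.9. 5·20.1/28.9 = 3.4775 → s = 3.4775

3.4775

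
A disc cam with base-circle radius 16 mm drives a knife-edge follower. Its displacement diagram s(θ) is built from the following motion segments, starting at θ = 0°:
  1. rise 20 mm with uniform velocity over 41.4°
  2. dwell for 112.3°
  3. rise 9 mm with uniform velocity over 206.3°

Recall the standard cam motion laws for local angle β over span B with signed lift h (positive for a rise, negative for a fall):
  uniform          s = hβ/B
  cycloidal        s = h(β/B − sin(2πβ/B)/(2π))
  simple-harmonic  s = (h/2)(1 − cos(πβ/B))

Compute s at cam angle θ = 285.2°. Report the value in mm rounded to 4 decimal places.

seg 1 [0°–41.4°] uniform, h=20: full span → s += 20 → s = 20.0000
seg 2 [41.4°–153.7°] dwell: s stays 20.0000
seg 3 [153.7°–360°] uniform, h=9: θ=285.2° here. β=131.5, B=206.3. 9·131.5/206.3 = 5.7368 → s = 25.7368

25.7368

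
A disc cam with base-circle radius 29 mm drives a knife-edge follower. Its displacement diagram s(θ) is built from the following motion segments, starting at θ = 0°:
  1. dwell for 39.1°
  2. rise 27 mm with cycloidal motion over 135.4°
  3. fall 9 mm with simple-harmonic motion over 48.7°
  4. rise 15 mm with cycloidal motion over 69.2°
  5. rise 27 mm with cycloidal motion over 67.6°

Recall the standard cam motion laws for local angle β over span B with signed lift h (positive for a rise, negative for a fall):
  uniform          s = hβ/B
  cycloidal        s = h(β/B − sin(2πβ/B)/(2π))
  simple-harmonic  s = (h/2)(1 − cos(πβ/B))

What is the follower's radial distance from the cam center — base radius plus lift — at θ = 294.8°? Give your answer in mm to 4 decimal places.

seg 1 [0°–39.1°] dwell: s stays 0.0000
seg 2 [39.1°–174.5°] cycloidal, h=27: full span → s += 27 → s = 27.0000
seg 3 [174.5°–223.2°] simple-harmonic, h=-9: full span → s += -9 → s = 18.0000
seg 4 [223.2°–292.4°] cycloidal, h=15: full span → s += 15 → s = 33.0000
seg 5 [292.4°–360°] cycloidal, h=27: θ=294.8° here. β=2.4, B=67.6. 27·(0.0355 − sin(2π·0.0355)/(2π)) = 0.0079 → s = 33.0079
radial distance = base radius + s = 29 + 33.0079 = 62.0079

62.0079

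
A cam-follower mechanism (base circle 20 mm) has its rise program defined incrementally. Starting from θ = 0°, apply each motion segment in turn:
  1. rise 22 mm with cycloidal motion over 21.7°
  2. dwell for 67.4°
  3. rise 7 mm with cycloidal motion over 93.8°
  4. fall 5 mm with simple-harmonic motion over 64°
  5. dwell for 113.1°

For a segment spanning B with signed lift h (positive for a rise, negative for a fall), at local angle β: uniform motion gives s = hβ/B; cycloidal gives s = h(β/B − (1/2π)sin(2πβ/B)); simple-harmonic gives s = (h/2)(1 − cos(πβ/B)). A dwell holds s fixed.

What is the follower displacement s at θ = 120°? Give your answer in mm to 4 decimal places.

seg 1 [0°–21.7°] cycloidal, h=22: full span → s += 22 → s = 22.0000
seg 2 [21.7°–89.1°] dwell: s stays 22.0000
seg 3 [89.1°–182.9°] cycloidal, h=7: θ=120° here. β=30.9, B=93.8. 7·(0.3294 − sin(2π·0.3294)/(2π)) = 1.3278 → s = 23.3278

23.3278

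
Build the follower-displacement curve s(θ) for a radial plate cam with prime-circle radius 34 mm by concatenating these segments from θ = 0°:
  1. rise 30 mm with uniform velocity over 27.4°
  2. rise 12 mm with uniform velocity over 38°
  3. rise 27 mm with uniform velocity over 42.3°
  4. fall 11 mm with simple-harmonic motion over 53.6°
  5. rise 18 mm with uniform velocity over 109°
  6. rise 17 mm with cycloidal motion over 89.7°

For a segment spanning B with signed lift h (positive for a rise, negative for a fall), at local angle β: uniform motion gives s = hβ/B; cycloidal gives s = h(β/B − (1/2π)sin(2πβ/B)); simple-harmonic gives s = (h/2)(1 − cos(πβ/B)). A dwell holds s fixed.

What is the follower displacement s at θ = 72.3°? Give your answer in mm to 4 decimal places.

seg 1 [0°–27.4°] uniform, h=30: full span → s += 30 → s = 30.0000
seg 2 [27.4°–65.4°] uniform, h=12: full span → s += 12 → s = 42.0000
seg 3 [65.4°–107.7°] uniform, h=27: θ=72.3° here. β=6.9, B=42.3. 27·6.9/42.3 = 4.4043 → s = 46.4043

46.4043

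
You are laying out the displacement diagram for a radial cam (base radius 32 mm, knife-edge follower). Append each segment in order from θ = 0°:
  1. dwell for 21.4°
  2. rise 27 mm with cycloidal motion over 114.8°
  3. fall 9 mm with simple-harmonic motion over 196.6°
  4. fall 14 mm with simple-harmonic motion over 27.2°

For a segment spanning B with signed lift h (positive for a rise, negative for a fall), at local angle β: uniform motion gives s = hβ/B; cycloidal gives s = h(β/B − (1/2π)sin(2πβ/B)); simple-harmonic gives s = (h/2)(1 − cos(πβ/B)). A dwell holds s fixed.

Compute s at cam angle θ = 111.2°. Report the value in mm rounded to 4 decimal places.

seg 1 [0°–21.4°] dwell: s stays 0.0000
seg 2 [21.4°–136.2°] cycloidal, h=27: θ=111.2° here. β=89.8, B=114.8. 27·(0.7822 − sin(2π·0.7822)/(2π)) = 25.3296 → s = 25.3296

25.3296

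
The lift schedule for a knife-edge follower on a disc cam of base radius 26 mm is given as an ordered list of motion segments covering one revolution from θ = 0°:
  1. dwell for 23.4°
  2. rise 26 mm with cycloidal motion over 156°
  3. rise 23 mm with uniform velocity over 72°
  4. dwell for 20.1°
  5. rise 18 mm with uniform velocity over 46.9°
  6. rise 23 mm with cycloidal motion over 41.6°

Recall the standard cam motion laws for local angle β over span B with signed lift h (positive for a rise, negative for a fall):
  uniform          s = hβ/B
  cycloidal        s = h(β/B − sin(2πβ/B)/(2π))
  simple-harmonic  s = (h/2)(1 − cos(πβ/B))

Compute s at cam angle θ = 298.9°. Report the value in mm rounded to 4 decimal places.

seg 1 [0°–23.4°] dwell: s stays 0.0000
seg 2 [23.4°–179.4°] cycloidal, h=26: full span → s += 26 → s = 26.0000
seg 3 [179.4°–251.4°] uniform, h=23: full span → s += 23 → s = 49.0000
seg 4 [251.4°–271.5°] dwell: s stays 49.0000
seg 5 [271.5°–318.4°] uniform, h=18: θ=298.9° here. β=27.4, B=46.9. 18·27.4/46.9 = 10.5160 → s = 59.5160

59.5160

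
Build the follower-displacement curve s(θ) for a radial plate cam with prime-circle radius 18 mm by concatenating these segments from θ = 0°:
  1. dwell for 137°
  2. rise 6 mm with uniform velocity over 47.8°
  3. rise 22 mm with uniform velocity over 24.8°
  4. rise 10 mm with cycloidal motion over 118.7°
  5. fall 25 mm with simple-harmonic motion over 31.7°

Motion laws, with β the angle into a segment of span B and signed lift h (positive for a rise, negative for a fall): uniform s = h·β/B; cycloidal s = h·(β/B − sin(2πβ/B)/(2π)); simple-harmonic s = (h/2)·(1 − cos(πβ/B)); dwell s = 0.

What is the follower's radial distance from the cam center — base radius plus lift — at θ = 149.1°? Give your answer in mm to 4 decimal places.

seg 1 [0°–137°] dwell: s stays 0.0000
seg 2 [137°–184.8°] uniform, h=6: θ=149.1° here. β=12.1, B=47.8. 6·12.1/47.8 = 1.5188 → s = 1.5188
radial distance = base radius + s = 18 + 1.5188 = 19.5188

19.5188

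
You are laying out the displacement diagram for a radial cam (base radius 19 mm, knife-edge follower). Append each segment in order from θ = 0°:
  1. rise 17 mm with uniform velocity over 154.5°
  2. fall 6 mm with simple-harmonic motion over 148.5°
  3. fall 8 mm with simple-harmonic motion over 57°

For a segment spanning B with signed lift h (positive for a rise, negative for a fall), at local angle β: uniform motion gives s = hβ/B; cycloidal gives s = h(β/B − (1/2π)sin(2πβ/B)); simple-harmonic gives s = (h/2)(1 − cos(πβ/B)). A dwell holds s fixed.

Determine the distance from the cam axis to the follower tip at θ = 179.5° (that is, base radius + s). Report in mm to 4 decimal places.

seg 1 [0°–154.5°] uniform, h=17: full span → s += 17 → s = 17.0000
seg 2 [154.5°–303°] simple-harmonic, h=-6: θ=179.5° here. β=25, B=148.5. -6/2·(1 − cos(π·0.1684)) = -0.4099 → s = 16.5901
radial distance = base radius + s = 19 + 16.5901 = 35.5901

35.5901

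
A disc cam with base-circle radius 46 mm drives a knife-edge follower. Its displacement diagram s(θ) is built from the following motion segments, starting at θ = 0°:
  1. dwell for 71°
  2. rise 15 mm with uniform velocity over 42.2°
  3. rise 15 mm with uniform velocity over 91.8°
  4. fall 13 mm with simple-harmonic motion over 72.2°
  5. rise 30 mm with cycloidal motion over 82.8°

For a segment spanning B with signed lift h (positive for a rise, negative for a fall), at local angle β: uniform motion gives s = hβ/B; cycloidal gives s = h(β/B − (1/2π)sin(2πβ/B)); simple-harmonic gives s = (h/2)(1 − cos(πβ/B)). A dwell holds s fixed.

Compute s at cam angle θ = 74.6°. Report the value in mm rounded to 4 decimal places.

seg 1 [0°–71°] dwell: s stays 0.0000
seg 2 [71°–113.2°] uniform, h=15: θ=74.6° here. β=3.6, B=42.2. 15·3.6/42.2 = 1.2796 → s = 1.2796

1.2796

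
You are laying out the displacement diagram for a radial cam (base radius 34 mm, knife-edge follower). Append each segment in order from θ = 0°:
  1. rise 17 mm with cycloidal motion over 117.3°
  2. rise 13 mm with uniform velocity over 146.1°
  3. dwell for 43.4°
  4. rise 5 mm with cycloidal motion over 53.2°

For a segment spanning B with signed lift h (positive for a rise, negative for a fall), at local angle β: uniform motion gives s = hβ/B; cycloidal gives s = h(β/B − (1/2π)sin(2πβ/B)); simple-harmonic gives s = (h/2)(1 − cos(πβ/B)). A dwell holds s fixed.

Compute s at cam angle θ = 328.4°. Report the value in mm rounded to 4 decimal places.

seg 1 [0°–117.3°] cycloidal, h=17: full span → s += 17 → s = 17.0000
seg 2 [117.3°–263.4°] uniform, h=13: full span → s += 13 → s = 30.0000
seg 3 [263.4°–306.8°] dwell: s stays 30.0000
seg 4 [306.8°–360°] cycloidal, h=5: θ=328.4° here. β=21.6, B=53.2. 5·(0.4060 − sin(2π·0.4060)/(2π)) = 1.5870 → s = 31.5870

31.5870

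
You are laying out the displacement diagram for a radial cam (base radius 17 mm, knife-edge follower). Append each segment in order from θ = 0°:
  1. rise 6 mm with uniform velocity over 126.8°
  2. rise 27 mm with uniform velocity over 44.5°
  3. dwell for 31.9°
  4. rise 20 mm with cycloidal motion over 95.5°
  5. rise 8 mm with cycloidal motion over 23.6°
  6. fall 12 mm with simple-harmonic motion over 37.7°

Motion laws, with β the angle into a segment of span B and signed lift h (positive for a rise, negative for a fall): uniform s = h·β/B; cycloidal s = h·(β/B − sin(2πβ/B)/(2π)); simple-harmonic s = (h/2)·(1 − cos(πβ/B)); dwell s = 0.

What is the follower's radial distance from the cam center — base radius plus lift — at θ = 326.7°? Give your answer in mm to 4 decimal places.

seg 1 [0°–126.8°] uniform, h=6: full span → s += 6 → s = 6.0000
seg 2 [126.8°–171.3°] uniform, h=27: full span → s += 27 → s = 33.0000
seg 3 [171.3°–203.2°] dwell: s stays 33.0000
seg 4 [203.2°–298.7°] cycloidal, h=20: full span → s += 20 → s = 53.0000
seg 5 [298.7°–322.3°] cycloidal, h=8: full span → s += 8 → s = 61.0000
seg 6 [322.3°–360°] simple-harmonic, h=-12: θ=326.7° here. β=4.4, B=37.7. -12/2·(1 − cos(π·0.1167)) = -0.3988 → s = 60.6012
radial distance = base radius + s = 17 + 60.6012 = 77.6012

77.6012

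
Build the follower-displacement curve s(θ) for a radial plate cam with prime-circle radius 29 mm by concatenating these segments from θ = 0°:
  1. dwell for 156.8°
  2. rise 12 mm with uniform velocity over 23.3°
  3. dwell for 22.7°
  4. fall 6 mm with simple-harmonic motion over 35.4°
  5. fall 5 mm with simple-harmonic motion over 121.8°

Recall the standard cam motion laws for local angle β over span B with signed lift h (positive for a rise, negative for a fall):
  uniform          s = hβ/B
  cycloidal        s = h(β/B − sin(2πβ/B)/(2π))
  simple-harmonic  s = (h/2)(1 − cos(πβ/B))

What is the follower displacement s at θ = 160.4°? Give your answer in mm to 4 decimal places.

seg 1 [0°–156.8°] dwell: s stays 0.0000
seg 2 [156.8°–180.1°] uniform, h=12: θ=160.4° here. β=3.6, B=23.3. 12·3.6/23.3 = 1.8541 → s = 1.8541

1.8541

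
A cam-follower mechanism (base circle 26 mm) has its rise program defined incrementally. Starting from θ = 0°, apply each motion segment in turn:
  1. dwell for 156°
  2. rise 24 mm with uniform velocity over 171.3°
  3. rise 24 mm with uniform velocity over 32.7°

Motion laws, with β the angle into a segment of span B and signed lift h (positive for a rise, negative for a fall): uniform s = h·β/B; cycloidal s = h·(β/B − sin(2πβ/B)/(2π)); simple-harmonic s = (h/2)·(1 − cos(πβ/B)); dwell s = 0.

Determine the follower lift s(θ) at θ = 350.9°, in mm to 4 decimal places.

seg 1 [0°–156°] dwell: s stays 0.0000
seg 2 [156°–327.3°] uniform, h=24: full span → s += 24 → s = 24.0000
seg 3 [327.3°–360°] uniform, h=24: θ=350.9° here. β=23.6, B=32.7. 24·23.6/32.7 = 17.3211 → s = 41.3211

41.3211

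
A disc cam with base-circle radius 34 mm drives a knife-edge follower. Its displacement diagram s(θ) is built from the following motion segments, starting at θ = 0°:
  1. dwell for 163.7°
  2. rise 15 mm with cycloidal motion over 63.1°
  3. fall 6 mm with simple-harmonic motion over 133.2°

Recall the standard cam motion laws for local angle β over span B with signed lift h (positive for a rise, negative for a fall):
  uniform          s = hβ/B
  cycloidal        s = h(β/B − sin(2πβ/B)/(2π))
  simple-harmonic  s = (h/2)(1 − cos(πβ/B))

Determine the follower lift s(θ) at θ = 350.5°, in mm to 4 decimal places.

seg 1 [0°–163.7°] dwell: s stays 0.0000
seg 2 [163.7°–226.8°] cycloidal, h=15: full span → s += 15 → s = 15.0000
seg 3 [226.8°–360°] simple-harmonic, h=-6: θ=350.5° here. β=123.7, B=133.2. -6/2·(1 − cos(π·0.9287)) = -5.9250 → s = 9.0750

9.0750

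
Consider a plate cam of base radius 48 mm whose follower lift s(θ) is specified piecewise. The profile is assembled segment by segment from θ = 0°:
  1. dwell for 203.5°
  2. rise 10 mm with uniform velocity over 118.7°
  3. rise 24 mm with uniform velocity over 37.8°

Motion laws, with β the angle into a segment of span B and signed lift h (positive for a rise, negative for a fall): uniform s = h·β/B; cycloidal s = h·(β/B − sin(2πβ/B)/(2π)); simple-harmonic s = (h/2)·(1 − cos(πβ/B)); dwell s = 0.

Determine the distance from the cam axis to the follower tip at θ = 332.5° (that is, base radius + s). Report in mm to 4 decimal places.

seg 1 [0°–203.5°] dwell: s stays 0.0000
seg 2 [203.5°–322.2°] uniform, h=10: full span → s += 10 → s = 10.0000
seg 3 [322.2°–360°] uniform, h=24: θ=332.5° here. β=10.3, B=37.8. 24·10.3/37.8 = 6.5397 → s = 16.5397
radial distance = base radius + s = 48 + 16.5397 = 64.5397

64.5397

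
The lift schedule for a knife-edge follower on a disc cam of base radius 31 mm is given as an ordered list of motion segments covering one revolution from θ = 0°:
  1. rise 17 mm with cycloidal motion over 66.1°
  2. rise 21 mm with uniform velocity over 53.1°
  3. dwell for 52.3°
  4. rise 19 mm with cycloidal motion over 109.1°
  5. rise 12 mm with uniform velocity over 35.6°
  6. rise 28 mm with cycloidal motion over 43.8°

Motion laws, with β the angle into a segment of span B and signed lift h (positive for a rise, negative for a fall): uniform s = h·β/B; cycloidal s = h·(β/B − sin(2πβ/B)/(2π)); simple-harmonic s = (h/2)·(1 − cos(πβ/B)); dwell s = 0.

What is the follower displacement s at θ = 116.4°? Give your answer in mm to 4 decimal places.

seg 1 [0°–66.1°] cycloidal, h=17: full span → s += 17 → s = 17.0000
seg 2 [66.1°–119.2°] uniform, h=21: θ=116.4° here. β=50.3, B=53.1. 21·50.3/53.1 = 19.8927 → s = 36.8927

36.8927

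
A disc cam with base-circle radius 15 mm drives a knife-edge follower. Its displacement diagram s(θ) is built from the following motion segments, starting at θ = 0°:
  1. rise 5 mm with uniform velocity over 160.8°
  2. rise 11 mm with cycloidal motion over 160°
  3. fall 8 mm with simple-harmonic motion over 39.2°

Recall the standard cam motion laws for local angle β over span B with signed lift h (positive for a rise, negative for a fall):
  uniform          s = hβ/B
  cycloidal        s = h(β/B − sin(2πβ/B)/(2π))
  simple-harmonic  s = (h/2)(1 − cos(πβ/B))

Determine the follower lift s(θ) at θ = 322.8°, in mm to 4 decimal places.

seg 1 [0°–160.8°] uniform, h=5: full span → s += 5 → s = 5.0000
seg 2 [160.8°–320.8°] cycloidal, h=11: full span → s += 11 → s = 16.0000
seg 3 [320.8°–360°] simple-harmonic, h=-8: θ=322.8° here. β=2, B=39.2. -8/2·(1 − cos(π·0.0510)) = -0.0513 → s = 15.9487

15.9487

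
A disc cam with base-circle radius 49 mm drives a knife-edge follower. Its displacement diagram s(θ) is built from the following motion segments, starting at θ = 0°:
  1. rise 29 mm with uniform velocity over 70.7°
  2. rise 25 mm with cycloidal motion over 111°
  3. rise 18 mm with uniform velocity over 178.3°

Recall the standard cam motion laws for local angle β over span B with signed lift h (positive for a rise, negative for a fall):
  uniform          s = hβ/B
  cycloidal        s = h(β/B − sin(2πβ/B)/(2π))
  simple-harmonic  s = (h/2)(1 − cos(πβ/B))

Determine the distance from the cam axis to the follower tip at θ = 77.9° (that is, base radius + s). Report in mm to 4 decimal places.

seg 1 [0°–70.7°] uniform, h=29: full span → s += 29 → s = 29.0000
seg 2 [70.7°–181.7°] cycloidal, h=25: θ=77.9° here. β=7.2, B=111. 25·(0.0649 − sin(2π·0.0649)/(2π)) = 0.0445 → s = 29.0445
radial distance = base radius + s = 49 + 29.0445 = 78.0445

78.0445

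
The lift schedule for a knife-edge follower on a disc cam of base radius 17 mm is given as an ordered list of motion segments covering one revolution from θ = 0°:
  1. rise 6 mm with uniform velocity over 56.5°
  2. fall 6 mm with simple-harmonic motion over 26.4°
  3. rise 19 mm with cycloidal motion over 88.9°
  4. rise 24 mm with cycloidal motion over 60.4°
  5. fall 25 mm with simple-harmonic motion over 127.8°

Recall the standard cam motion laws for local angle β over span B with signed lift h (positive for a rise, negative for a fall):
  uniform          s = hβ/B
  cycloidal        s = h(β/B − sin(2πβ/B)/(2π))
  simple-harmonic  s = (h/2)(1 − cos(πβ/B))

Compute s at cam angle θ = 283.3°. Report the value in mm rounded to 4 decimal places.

seg 1 [0°–56.5°] uniform, h=6: full span → s += 6 → s = 6.0000
seg 2 [56.5°–82.9°] simple-harmonic, h=-6: full span → s += -6 → s = 0.0000
seg 3 [82.9°–171.8°] cycloidal, h=19: full span → s += 19 → s = 19.0000
seg 4 [171.8°–232.2°] cycloidal, h=24: full span → s += 24 → s = 43.0000
seg 5 [232.2°–360°] simple-harmonic, h=-25: θ=283.3° here. β=51.1, B=127.8. -25/2·(1 − cos(π·0.3998)) = -8.6314 → s = 34.3686

34.3686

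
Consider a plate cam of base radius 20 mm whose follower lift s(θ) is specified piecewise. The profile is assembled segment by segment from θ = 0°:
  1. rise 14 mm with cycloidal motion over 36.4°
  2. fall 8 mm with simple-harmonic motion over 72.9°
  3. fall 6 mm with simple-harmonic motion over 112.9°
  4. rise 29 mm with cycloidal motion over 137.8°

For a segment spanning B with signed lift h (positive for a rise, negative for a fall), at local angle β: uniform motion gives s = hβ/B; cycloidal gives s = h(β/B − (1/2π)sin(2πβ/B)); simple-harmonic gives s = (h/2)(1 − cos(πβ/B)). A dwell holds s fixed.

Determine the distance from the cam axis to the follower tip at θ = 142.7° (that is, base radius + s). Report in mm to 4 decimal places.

seg 1 [0°–36.4°] cycloidal, h=14: full span → s += 14 → s = 14.0000
seg 2 [36.4°–109.3°] simple-harmonic, h=-8: full span → s += -8 → s = 6.0000
seg 3 [109.3°–222.2°] simple-harmonic, h=-6: θ=142.7° here. β=33.4, B=112.9. -6/2·(1 − cos(π·0.2958)) = -1.2051 → s = 4.7949
radial distance = base radius + s = 20 + 4.7949 = 24.7949

24.7949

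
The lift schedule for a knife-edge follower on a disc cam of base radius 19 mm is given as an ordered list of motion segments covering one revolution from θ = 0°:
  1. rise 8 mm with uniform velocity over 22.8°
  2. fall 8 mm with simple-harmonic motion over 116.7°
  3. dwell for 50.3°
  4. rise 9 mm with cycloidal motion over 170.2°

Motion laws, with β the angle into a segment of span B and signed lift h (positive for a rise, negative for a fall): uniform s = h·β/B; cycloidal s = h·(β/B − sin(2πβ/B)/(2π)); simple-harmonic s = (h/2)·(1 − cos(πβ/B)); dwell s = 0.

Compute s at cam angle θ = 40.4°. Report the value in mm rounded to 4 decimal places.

seg 1 [0°–22.8°] uniform, h=8: full span → s += 8 → s = 8.0000
seg 2 [22.8°–139.5°] simple-harmonic, h=-8: θ=40.4° here. β=17.6, B=116.7. -8/2·(1 − cos(π·0.1508)) = -0.4406 → s = 7.5594

7.5594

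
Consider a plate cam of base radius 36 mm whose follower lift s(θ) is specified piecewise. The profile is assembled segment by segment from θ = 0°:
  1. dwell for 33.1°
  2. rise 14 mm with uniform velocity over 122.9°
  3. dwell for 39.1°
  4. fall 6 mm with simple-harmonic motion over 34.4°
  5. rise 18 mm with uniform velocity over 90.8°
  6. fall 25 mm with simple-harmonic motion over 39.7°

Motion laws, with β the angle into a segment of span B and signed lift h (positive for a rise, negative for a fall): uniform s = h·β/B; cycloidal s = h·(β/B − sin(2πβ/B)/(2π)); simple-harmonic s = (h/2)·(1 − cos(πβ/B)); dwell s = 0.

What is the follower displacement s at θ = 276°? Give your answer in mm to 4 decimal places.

seg 1 [0°–33.1°] dwell: s stays 0.0000
seg 2 [33.1°–156°] uniform, h=14: full span → s += 14 → s = 14.0000
seg 3 [156°–195.1°] dwell: s stays 14.0000
seg 4 [195.1°–229.5°] simple-harmonic, h=-6: full span → s += -6 → s = 8.0000
seg 5 [229.5°–320.3°] uniform, h=18: θ=276° here. β=46.5, B=90.8. 18·46.5/90.8 = 9.2181 → s = 17.2181

17.2181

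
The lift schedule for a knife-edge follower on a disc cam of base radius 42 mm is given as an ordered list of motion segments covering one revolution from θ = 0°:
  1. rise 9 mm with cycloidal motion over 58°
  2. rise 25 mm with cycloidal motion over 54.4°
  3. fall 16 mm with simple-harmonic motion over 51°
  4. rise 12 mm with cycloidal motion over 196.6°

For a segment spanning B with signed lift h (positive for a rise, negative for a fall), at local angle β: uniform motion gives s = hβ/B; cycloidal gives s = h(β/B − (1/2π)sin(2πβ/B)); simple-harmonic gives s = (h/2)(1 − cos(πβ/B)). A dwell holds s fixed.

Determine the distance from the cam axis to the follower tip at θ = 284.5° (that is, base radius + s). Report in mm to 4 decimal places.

seg 1 [0°–58°] cycloidal, h=9: full span → s += 9 → s = 9.0000
seg 2 [58°–112.4°] cycloidal, h=25: full span → s += 25 → s = 34.0000
seg 3 [112.4°–163.4°] simple-harmonic, h=-16: full span → s += -16 → s = 18.0000
seg 4 [163.4°–360°] cycloidal, h=12: θ=284.5° here. β=121.1, B=196.6. 12·(0.6160 − sin(2π·0.6160)/(2π)) = 8.6634 → s = 26.6634
radial distance = base radius + s = 42 + 26.6634 = 68.6634

68.6634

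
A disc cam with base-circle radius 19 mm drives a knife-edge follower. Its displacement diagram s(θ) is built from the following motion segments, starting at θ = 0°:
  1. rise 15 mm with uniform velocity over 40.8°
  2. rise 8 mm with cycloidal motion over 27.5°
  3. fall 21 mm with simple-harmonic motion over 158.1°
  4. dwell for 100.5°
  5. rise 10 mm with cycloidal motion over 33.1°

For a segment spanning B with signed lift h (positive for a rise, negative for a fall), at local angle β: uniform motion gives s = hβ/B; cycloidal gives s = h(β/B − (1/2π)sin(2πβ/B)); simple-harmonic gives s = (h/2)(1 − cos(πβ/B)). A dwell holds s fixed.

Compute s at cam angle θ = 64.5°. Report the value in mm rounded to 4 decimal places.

seg 1 [0°–40.8°] uniform, h=15: full span → s += 15 → s = 15.0000
seg 2 [40.8°–68.3°] cycloidal, h=8: θ=64.5° here. β=23.7, B=27.5. 8·(0.8618 − sin(2π·0.8618)/(2π)) = 7.8663 → s = 22.8663

22.8663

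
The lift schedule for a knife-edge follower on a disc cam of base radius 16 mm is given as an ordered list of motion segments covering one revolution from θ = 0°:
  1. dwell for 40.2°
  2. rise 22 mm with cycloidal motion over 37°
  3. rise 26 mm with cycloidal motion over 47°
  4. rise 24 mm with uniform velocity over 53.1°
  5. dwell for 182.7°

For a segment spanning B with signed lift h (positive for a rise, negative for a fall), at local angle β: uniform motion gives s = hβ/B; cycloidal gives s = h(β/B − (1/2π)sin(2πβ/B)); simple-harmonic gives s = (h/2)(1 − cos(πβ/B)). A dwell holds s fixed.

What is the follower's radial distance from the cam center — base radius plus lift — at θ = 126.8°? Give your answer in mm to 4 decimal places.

seg 1 [0°–40.2°] dwell: s stays 0.0000
seg 2 [40.2°–77.2°] cycloidal, h=22: full span → s += 22 → s = 22.0000
seg 3 [77.2°–124.2°] cycloidal, h=26: full span → s += 26 → s = 48.0000
seg 4 [124.2°–177.3°] uniform, h=24: θ=126.8° here. β=2.6, B=53.1. 24·2.6/53.1 = 1.1751 → s = 49.1751
radial distance = base radius + s = 16 + 49.1751 = 65.1751

65.1751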